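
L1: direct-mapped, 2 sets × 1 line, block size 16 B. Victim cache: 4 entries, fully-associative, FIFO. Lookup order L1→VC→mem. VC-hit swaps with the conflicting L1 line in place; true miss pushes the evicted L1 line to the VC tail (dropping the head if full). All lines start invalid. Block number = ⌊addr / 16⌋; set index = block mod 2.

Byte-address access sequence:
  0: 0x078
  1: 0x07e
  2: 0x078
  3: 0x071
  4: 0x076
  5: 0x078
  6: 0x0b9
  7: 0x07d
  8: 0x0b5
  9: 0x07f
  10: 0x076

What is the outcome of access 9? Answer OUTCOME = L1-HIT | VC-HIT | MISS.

OUTCOME = VC-HIT

0: 0x78 (blk 7, set 1) → MISS  vc=[]
1: 0x7e (blk 7, set 1) → L1-HIT  vc=[]
2: 0x78 (blk 7, set 1) → L1-HIT  vc=[]
3: 0x71 (blk 7, set 1) → L1-HIT  vc=[]
4: 0x76 (blk 7, set 1) → L1-HIT  vc=[]
5: 0x78 (blk 7, set 1) → L1-HIT  vc=[]
6: 0xb9 (blk 11, set 1) → MISS  vc=[7]
7: 0x7d (blk 7, set 1) → VC-HIT  vc=[11]
8: 0xb5 (blk 11, set 1) → VC-HIT  vc=[7]
9: 0x7f (blk 7, set 1) → VC-HIT  vc=[11]
10: 0x76 (blk 7, set 1) → L1-HIT  vc=[11]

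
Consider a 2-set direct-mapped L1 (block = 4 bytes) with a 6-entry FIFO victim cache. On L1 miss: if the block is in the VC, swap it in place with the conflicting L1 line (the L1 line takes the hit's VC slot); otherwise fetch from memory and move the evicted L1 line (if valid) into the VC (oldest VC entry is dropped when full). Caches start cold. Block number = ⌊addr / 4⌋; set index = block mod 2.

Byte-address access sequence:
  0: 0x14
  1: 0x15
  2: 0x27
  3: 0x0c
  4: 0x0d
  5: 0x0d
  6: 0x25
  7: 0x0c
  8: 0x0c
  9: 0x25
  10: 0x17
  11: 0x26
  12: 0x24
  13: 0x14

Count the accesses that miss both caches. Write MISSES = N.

MISSES = 3

  [0] addr=0x14 blk=5 s=1: MISS | VC []
  [1] addr=0x15 blk=5 s=1: L1-HIT | VC []
  [2] addr=0x27 blk=9 s=1: MISS | VC [5]
  [3] addr=0xc blk=3 s=1: MISS | VC [5, 9]
  [4] addr=0xd blk=3 s=1: L1-HIT | VC [5, 9]
  [5] addr=0xd blk=3 s=1: L1-HIT | VC [5, 9]
  [6] addr=0x25 blk=9 s=1: VC-HIT | VC [5, 3]
  [7] addr=0xc blk=3 s=1: VC-HIT | VC [5, 9]
  [8] addr=0xc blk=3 s=1: L1-HIT | VC [5, 9]
  [9] addr=0x25 blk=9 s=1: VC-HIT | VC [5, 3]
  [10] addr=0x17 blk=5 s=1: VC-HIT | VC [9, 3]
  [11] addr=0x26 blk=9 s=1: VC-HIT | VC [5, 3]
  [12] addr=0x24 blk=9 s=1: L1-HIT | VC [5, 3]
  [13] addr=0x14 blk=5 s=1: VC-HIT | VC [9, 3]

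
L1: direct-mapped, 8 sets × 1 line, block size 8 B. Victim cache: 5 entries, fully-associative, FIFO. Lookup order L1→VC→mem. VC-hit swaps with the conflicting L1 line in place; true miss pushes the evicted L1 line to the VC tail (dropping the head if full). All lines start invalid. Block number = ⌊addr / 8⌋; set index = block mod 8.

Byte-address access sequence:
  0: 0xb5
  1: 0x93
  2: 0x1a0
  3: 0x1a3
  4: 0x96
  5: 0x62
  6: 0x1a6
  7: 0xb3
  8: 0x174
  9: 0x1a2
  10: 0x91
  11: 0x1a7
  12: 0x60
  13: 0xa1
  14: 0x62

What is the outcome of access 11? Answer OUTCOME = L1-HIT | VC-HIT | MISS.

OUTCOME = L1-HIT

0: 0xb5 (blk 22, set 6) → MISS  vc=[]
1: 0x93 (blk 18, set 2) → MISS  vc=[]
2: 0x1a0 (blk 52, set 4) → MISS  vc=[]
3: 0x1a3 (blk 52, set 4) → L1-HIT  vc=[]
4: 0x96 (blk 18, set 2) → L1-HIT  vc=[]
5: 0x62 (blk 12, set 4) → MISS  vc=[52]
6: 0x1a6 (blk 52, set 4) → VC-HIT  vc=[12]
7: 0xb3 (blk 22, set 6) → L1-HIT  vc=[12]
8: 0x174 (blk 46, set 6) → MISS  vc=[12, 22]
9: 0x1a2 (blk 52, set 4) → L1-HIT  vc=[12, 22]
10: 0x91 (blk 18, set 2) → L1-HIT  vc=[12, 22]
11: 0x1a7 (blk 52, set 4) → L1-HIT  vc=[12, 22]
12: 0x60 (blk 12, set 4) → VC-HIT  vc=[52, 22]
13: 0xa1 (blk 20, set 4) → MISS  vc=[52, 22, 12]
14: 0x62 (blk 12, set 4) → VC-HIT  vc=[52, 22, 20]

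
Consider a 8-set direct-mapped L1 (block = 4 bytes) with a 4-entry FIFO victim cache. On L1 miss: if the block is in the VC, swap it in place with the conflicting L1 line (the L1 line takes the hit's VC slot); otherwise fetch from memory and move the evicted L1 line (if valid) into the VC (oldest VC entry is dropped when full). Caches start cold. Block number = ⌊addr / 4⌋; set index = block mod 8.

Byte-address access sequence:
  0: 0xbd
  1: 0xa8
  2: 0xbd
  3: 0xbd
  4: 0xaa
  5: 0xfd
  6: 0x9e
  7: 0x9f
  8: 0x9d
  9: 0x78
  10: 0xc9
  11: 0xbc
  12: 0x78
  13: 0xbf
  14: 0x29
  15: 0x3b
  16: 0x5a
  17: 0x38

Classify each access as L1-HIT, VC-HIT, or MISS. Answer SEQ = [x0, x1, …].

SEQ = [MISS, MISS, L1-HIT, L1-HIT, L1-HIT, MISS, MISS, L1-HIT, L1-HIT, MISS, MISS, VC-HIT, L1-HIT, L1-HIT, MISS, MISS, MISS, VC-HIT]

#0 0xbd→b47/s7 MISS; vc=[]
#1 0xa8→b42/s2 MISS; vc=[]
#2 0xbd→b47/s7 L1-HIT; vc=[]
#3 0xbd→b47/s7 L1-HIT; vc=[]
#4 0xaa→b42/s2 L1-HIT; vc=[]
#5 0xfd→b63/s7 MISS; vc=[47]
#6 0x9e→b39/s7 MISS; vc=[47,63]
#7 0x9f→b39/s7 L1-HIT; vc=[47,63]
#8 0x9d→b39/s7 L1-HIT; vc=[47,63]
#9 0x78→b30/s6 MISS; vc=[47,63]
#10 0xc9→b50/s2 MISS; vc=[47,63,42]
#11 0xbc→b47/s7 VC-HIT; vc=[39,63,42]
#12 0x78→b30/s6 L1-HIT; vc=[39,63,42]
#13 0xbf→b47/s7 L1-HIT; vc=[39,63,42]
#14 0x29→b10/s2 MISS; vc=[39,63,42,50]
#15 0x3b→b14/s6 MISS; vc=[63,42,50,30]
#16 0x5a→b22/s6 MISS; vc=[42,50,30,14]
#17 0x38→b14/s6 VC-HIT; vc=[42,50,30,22]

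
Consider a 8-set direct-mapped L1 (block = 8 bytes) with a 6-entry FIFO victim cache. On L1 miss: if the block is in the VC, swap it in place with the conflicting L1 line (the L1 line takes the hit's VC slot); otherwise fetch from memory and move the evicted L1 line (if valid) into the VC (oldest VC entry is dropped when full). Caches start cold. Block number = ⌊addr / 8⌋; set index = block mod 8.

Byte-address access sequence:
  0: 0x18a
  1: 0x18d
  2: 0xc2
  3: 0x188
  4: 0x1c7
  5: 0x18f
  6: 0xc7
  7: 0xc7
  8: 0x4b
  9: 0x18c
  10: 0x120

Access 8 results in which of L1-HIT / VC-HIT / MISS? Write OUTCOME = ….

  [0] addr=0x18a blk=49 s=1: MISS | VC []
  [1] addr=0x18d blk=49 s=1: L1-HIT | VC []
  [2] addr=0xc2 blk=24 s=0: MISS | VC []
  [3] addr=0x188 blk=49 s=1: L1-HIT | VC []
  [4] addr=0x1c7 blk=56 s=0: MISS | VC [24]
  [5] addr=0x18f blk=49 s=1: L1-HIT | VC [24]
  [6] addr=0xc7 blk=24 s=0: VC-HIT | VC [56]
  [7] addr=0xc7 blk=24 s=0: L1-HIT | VC [56]
  [8] addr=0x4b blk=9 s=1: MISS | VC [56, 49]
  [9] addr=0x18c blk=49 s=1: VC-HIT | VC [56, 9]
  [10] addr=0x120 blk=36 s=4: MISS | VC [56, 9]

OUTCOME = MISS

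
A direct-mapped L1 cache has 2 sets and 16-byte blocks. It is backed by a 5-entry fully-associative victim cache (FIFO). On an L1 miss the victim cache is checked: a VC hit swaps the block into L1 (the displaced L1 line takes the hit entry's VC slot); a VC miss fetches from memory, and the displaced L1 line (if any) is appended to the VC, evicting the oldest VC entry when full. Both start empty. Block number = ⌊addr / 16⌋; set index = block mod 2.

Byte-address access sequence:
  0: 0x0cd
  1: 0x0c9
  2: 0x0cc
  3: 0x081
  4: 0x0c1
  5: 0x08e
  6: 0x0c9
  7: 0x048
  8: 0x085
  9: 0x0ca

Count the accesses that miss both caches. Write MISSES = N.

  [0] addr=0xcd blk=12 s=0: MISS | VC []
  [1] addr=0xc9 blk=12 s=0: L1-HIT | VC []
  [2] addr=0xcc blk=12 s=0: L1-HIT | VC []
  [3] addr=0x81 blk=8 s=0: MISS | VC [12]
  [4] addr=0xc1 blk=12 s=0: VC-HIT | VC [8]
  [5] addr=0x8e blk=8 s=0: VC-HIT | VC [12]
  [6] addr=0xc9 blk=12 s=0: VC-HIT | VC [8]
  [7] addr=0x48 blk=4 s=0: MISS | VC [8, 12]
  [8] addr=0x85 blk=8 s=0: VC-HIT | VC [4, 12]
  [9] addr=0xca blk=12 s=0: VC-HIT | VC [4, 8]

MISSES = 3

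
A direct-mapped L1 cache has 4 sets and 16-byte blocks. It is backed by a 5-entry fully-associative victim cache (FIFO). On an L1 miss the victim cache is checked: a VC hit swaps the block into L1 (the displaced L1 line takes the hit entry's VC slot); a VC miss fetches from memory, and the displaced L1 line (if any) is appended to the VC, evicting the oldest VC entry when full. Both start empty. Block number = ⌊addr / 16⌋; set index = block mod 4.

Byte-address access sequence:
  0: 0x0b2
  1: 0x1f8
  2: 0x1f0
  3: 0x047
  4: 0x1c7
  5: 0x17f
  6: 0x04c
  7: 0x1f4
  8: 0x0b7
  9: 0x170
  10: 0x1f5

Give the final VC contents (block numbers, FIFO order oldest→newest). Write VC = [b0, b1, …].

0: 0xb2 (blk 11, set 3) → MISS  vc=[]
1: 0x1f8 (blk 31, set 3) → MISS  vc=[11]
2: 0x1f0 (blk 31, set 3) → L1-HIT  vc=[11]
3: 0x47 (blk 4, set 0) → MISS  vc=[11]
4: 0x1c7 (blk 28, set 0) → MISS  vc=[11, 4]
5: 0x17f (blk 23, set 3) → MISS  vc=[11, 4, 31]
6: 0x4c (blk 4, set 0) → VC-HIT  vc=[11, 28, 31]
7: 0x1f4 (blk 31, set 3) → VC-HIT  vc=[11, 28, 23]
8: 0xb7 (blk 11, set 3) → VC-HIT  vc=[31, 28, 23]
9: 0x170 (blk 23, set 3) → VC-HIT  vc=[31, 28, 11]
10: 0x1f5 (blk 31, set 3) → VC-HIT  vc=[23, 28, 11]

VC = [23, 28, 11]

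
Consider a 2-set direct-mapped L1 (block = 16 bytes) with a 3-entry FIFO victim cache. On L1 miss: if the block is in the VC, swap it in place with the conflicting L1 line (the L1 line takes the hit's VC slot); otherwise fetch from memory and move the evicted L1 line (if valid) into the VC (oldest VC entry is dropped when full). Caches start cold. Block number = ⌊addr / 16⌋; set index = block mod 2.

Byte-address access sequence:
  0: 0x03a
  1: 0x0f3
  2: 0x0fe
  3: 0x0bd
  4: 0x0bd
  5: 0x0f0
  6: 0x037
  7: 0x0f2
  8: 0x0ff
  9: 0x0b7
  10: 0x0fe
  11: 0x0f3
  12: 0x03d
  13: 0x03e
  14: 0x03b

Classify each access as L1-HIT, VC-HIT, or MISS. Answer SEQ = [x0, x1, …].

SEQ = [MISS, MISS, L1-HIT, MISS, L1-HIT, VC-HIT, VC-HIT, VC-HIT, L1-HIT, VC-HIT, VC-HIT, L1-HIT, VC-HIT, L1-HIT, L1-HIT]

0: 0x3a (blk 3, set 1) → MISS  vc=[]
1: 0xf3 (blk 15, set 1) → MISS  vc=[3]
2: 0xfe (blk 15, set 1) → L1-HIT  vc=[3]
3: 0xbd (blk 11, set 1) → MISS  vc=[3, 15]
4: 0xbd (blk 11, set 1) → L1-HIT  vc=[3, 15]
5: 0xf0 (blk 15, set 1) → VC-HIT  vc=[3, 11]
6: 0x37 (blk 3, set 1) → VC-HIT  vc=[15, 11]
7: 0xf2 (blk 15, set 1) → VC-HIT  vc=[3, 11]
8: 0xff (blk 15, set 1) → L1-HIT  vc=[3, 11]
9: 0xb7 (blk 11, set 1) → VC-HIT  vc=[3, 15]
10: 0xfe (blk 15, set 1) → VC-HIT  vc=[3, 11]
11: 0xf3 (blk 15, set 1) → L1-HIT  vc=[3, 11]
12: 0x3d (blk 3, set 1) → VC-HIT  vc=[15, 11]
13: 0x3e (blk 3, set 1) → L1-HIT  vc=[15, 11]
14: 0x3b (blk 3, set 1) → L1-HIT  vc=[15, 11]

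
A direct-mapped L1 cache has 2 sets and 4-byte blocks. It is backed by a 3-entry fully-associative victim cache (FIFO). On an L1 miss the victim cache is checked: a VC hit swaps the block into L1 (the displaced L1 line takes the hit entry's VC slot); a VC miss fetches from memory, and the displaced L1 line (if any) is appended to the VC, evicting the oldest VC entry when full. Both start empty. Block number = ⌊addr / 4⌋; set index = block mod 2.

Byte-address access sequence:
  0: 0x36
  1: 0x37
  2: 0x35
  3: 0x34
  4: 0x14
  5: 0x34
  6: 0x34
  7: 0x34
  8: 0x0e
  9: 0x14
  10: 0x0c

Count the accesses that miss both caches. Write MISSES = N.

MISSES = 3

  [0] addr=0x36 blk=13 s=1: MISS | VC []
  [1] addr=0x37 blk=13 s=1: L1-HIT | VC []
  [2] addr=0x35 blk=13 s=1: L1-HIT | VC []
  [3] addr=0x34 blk=13 s=1: L1-HIT | VC []
  [4] addr=0x14 blk=5 s=1: MISS | VC [13]
  [5] addr=0x34 blk=13 s=1: VC-HIT | VC [5]
  [6] addr=0x34 blk=13 s=1: L1-HIT | VC [5]
  [7] addr=0x34 blk=13 s=1: L1-HIT | VC [5]
  [8] addr=0xe blk=3 s=1: MISS | VC [5, 13]
  [9] addr=0x14 blk=5 s=1: VC-HIT | VC [3, 13]
  [10] addr=0xc blk=3 s=1: VC-HIT | VC [5, 13]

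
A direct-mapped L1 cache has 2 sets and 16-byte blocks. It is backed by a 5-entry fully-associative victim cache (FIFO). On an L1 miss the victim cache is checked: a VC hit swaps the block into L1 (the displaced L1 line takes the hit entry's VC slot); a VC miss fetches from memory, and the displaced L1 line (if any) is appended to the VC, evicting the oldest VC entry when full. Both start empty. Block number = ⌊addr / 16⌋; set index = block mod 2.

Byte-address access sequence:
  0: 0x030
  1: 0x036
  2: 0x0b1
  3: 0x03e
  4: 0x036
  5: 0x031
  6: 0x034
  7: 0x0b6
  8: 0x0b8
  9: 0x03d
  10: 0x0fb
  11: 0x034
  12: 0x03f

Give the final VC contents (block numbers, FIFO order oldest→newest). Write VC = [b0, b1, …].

  [0] addr=0x30 blk=3 s=1: MISS | VC []
  [1] addr=0x36 blk=3 s=1: L1-HIT | VC []
  [2] addr=0xb1 blk=11 s=1: MISS | VC [3]
  [3] addr=0x3e blk=3 s=1: VC-HIT | VC [11]
  [4] addr=0x36 blk=3 s=1: L1-HIT | VC [11]
  [5] addr=0x31 blk=3 s=1: L1-HIT | VC [11]
  [6] addr=0x34 blk=3 s=1: L1-HIT | VC [11]
  [7] addr=0xb6 blk=11 s=1: VC-HIT | VC [3]
  [8] addr=0xb8 blk=11 s=1: L1-HIT | VC [3]
  [9] addr=0x3d blk=3 s=1: VC-HIT | VC [11]
  [10] addr=0xfb blk=15 s=1: MISS | VC [11, 3]
  [11] addr=0x34 blk=3 s=1: VC-HIT | VC [11, 15]
  [12] addr=0x3f blk=3 s=1: L1-HIT | VC [11, 15]

VC = [11, 15]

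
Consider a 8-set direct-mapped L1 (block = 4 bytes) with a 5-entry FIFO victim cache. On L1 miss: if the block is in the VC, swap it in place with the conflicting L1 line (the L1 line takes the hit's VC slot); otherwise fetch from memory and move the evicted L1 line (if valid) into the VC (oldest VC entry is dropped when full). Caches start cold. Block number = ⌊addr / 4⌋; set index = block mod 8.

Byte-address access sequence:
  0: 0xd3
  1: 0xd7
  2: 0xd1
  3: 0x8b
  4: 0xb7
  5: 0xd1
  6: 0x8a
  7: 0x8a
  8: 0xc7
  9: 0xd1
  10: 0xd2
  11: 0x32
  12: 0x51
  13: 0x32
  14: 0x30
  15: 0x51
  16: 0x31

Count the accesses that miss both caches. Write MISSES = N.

#0 0xd3→b52/s4 MISS; vc=[]
#1 0xd7→b53/s5 MISS; vc=[]
#2 0xd1→b52/s4 L1-HIT; vc=[]
#3 0x8b→b34/s2 MISS; vc=[]
#4 0xb7→b45/s5 MISS; vc=[53]
#5 0xd1→b52/s4 L1-HIT; vc=[53]
#6 0x8a→b34/s2 L1-HIT; vc=[53]
#7 0x8a→b34/s2 L1-HIT; vc=[53]
#8 0xc7→b49/s1 MISS; vc=[53]
#9 0xd1→b52/s4 L1-HIT; vc=[53]
#10 0xd2→b52/s4 L1-HIT; vc=[53]
#11 0x32→b12/s4 MISS; vc=[53,52]
#12 0x51→b20/s4 MISS; vc=[53,52,12]
#13 0x32→b12/s4 VC-HIT; vc=[53,52,20]
#14 0x30→b12/s4 L1-HIT; vc=[53,52,20]
#15 0x51→b20/s4 VC-HIT; vc=[53,52,12]
#16 0x31→b12/s4 VC-HIT; vc=[53,52,20]

MISSES = 7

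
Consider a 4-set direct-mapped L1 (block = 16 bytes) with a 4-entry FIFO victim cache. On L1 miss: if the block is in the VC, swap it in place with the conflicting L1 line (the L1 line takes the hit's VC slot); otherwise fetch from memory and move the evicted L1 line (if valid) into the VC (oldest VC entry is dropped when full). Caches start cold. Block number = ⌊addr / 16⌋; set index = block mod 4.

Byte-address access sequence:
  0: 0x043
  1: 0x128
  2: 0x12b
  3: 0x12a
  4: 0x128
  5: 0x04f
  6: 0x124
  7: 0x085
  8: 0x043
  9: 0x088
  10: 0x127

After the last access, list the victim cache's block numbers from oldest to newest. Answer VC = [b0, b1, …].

VC = [4]

  [0] addr=0x43 blk=4 s=0: MISS | VC []
  [1] addr=0x128 blk=18 s=2: MISS | VC []
  [2] addr=0x12b blk=18 s=2: L1-HIT | VC []
  [3] addr=0x12a blk=18 s=2: L1-HIT | VC []
  [4] addr=0x128 blk=18 s=2: L1-HIT | VC []
  [5] addr=0x4f blk=4 s=0: L1-HIT | VC []
  [6] addr=0x124 blk=18 s=2: L1-HIT | VC []
  [7] addr=0x85 blk=8 s=0: MISS | VC [4]
  [8] addr=0x43 blk=4 s=0: VC-HIT | VC [8]
  [9] addr=0x88 blk=8 s=0: VC-HIT | VC [4]
  [10] addr=0x127 blk=18 s=2: L1-HIT | VC [4]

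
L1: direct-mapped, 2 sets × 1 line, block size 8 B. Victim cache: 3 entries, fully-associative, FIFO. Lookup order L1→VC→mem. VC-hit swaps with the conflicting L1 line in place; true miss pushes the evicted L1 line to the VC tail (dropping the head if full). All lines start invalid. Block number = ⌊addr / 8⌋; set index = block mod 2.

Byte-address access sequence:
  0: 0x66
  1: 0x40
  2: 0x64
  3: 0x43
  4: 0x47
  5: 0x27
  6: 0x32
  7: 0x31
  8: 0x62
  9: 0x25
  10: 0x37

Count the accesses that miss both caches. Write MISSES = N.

0: 0x66 (blk 12, set 0) → MISS  vc=[]
1: 0x40 (blk 8, set 0) → MISS  vc=[12]
2: 0x64 (blk 12, set 0) → VC-HIT  vc=[8]
3: 0x43 (blk 8, set 0) → VC-HIT  vc=[12]
4: 0x47 (blk 8, set 0) → L1-HIT  vc=[12]
5: 0x27 (blk 4, set 0) → MISS  vc=[12, 8]
6: 0x32 (blk 6, set 0) → MISS  vc=[12, 8, 4]
7: 0x31 (blk 6, set 0) → L1-HIT  vc=[12, 8, 4]
8: 0x62 (blk 12, set 0) → VC-HIT  vc=[6, 8, 4]
9: 0x25 (blk 4, set 0) → VC-HIT  vc=[6, 8, 12]
10: 0x37 (blk 6, set 0) → VC-HIT  vc=[4, 8, 12]

MISSES = 4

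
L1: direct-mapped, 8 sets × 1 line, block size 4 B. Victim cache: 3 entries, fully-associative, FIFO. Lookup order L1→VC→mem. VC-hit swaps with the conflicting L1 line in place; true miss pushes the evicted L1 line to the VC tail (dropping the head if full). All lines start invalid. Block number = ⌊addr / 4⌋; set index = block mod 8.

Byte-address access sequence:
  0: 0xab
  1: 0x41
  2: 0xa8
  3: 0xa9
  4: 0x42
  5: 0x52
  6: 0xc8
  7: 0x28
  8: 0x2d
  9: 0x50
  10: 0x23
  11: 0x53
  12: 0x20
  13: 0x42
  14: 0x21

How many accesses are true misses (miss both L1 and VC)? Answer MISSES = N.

  [0] addr=0xab blk=42 s=2: MISS | VC []
  [1] addr=0x41 blk=16 s=0: MISS | VC []
  [2] addr=0xa8 blk=42 s=2: L1-HIT | VC []
  [3] addr=0xa9 blk=42 s=2: L1-HIT | VC []
  [4] addr=0x42 blk=16 s=0: L1-HIT | VC []
  [5] addr=0x52 blk=20 s=4: MISS | VC []
  [6] addr=0xc8 blk=50 s=2: MISS | VC [42]
  [7] addr=0x28 blk=10 s=2: MISS | VC [42, 50]
  [8] addr=0x2d blk=11 s=3: MISS | VC [42, 50]
  [9] addr=0x50 blk=20 s=4: L1-HIT | VC [42, 50]
  [10] addr=0x23 blk=8 s=0: MISS | VC [42, 50, 16]
  [11] addr=0x53 blk=20 s=4: L1-HIT | VC [42, 50, 16]
  [12] addr=0x20 blk=8 s=0: L1-HIT | VC [42, 50, 16]
  [13] addr=0x42 blk=16 s=0: VC-HIT | VC [42, 50, 8]
  [14] addr=0x21 blk=8 s=0: VC-HIT | VC [42, 50, 16]

MISSES = 7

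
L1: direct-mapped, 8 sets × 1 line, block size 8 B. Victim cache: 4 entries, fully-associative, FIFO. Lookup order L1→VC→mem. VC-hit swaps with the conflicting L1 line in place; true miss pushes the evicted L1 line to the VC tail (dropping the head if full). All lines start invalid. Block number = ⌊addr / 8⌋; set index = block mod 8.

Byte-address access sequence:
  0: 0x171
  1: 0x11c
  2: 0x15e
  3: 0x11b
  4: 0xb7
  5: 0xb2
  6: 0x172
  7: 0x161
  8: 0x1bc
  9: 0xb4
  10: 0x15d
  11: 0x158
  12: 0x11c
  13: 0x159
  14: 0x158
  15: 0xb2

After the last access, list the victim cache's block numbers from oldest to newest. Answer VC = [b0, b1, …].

  [0] addr=0x171 blk=46 s=6: MISS | VC []
  [1] addr=0x11c blk=35 s=3: MISS | VC []
  [2] addr=0x15e blk=43 s=3: MISS | VC [35]
  [3] addr=0x11b blk=35 s=3: VC-HIT | VC [43]
  [4] addr=0xb7 blk=22 s=6: MISS | VC [43, 46]
  [5] addr=0xb2 blk=22 s=6: L1-HIT | VC [43, 46]
  [6] addr=0x172 blk=46 s=6: VC-HIT | VC [43, 22]
  [7] addr=0x161 blk=44 s=4: MISS | VC [43, 22]
  [8] addr=0x1bc blk=55 s=7: MISS | VC [43, 22]
  [9] addr=0xb4 blk=22 s=6: VC-HIT | VC [43, 46]
  [10] addr=0x15d blk=43 s=3: VC-HIT | VC [35, 46]
  [11] addr=0x158 blk=43 s=3: L1-HIT | VC [35, 46]
  [12] addr=0x11c blk=35 s=3: VC-HIT | VC [43, 46]
  [13] addr=0x159 blk=43 s=3: VC-HIT | VC [35, 46]
  [14] addr=0x158 blk=43 s=3: L1-HIT | VC [35, 46]
  [15] addr=0xb2 blk=22 s=6: L1-HIT | VC [35, 46]

VC = [35, 46]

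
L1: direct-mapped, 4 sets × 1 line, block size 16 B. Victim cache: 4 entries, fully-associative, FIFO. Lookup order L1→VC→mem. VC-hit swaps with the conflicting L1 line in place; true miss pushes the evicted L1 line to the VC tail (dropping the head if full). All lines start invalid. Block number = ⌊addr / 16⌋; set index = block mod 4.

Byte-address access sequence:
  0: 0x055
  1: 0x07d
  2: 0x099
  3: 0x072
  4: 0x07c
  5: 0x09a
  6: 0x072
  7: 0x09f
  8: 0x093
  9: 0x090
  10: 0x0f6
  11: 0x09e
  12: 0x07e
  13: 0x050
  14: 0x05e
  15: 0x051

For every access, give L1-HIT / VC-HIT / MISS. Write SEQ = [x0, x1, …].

SEQ = [MISS, MISS, MISS, L1-HIT, L1-HIT, L1-HIT, L1-HIT, L1-HIT, L1-HIT, L1-HIT, MISS, L1-HIT, VC-HIT, VC-HIT, L1-HIT, L1-HIT]

0: 0x55 (blk 5, set 1) → MISS  vc=[]
1: 0x7d (blk 7, set 3) → MISS  vc=[]
2: 0x99 (blk 9, set 1) → MISS  vc=[5]
3: 0x72 (blk 7, set 3) → L1-HIT  vc=[5]
4: 0x7c (blk 7, set 3) → L1-HIT  vc=[5]
5: 0x9a (blk 9, set 1) → L1-HIT  vc=[5]
6: 0x72 (blk 7, set 3) → L1-HIT  vc=[5]
7: 0x9f (blk 9, set 1) → L1-HIT  vc=[5]
8: 0x93 (blk 9, set 1) → L1-HIT  vc=[5]
9: 0x90 (blk 9, set 1) → L1-HIT  vc=[5]
10: 0xf6 (blk 15, set 3) → MISS  vc=[5, 7]
11: 0x9e (blk 9, set 1) → L1-HIT  vc=[5, 7]
12: 0x7e (blk 7, set 3) → VC-HIT  vc=[5, 15]
13: 0x50 (blk 5, set 1) → VC-HIT  vc=[9, 15]
14: 0x5e (blk 5, set 1) → L1-HIT  vc=[9, 15]
15: 0x51 (blk 5, set 1) → L1-HIT  vc=[9, 15]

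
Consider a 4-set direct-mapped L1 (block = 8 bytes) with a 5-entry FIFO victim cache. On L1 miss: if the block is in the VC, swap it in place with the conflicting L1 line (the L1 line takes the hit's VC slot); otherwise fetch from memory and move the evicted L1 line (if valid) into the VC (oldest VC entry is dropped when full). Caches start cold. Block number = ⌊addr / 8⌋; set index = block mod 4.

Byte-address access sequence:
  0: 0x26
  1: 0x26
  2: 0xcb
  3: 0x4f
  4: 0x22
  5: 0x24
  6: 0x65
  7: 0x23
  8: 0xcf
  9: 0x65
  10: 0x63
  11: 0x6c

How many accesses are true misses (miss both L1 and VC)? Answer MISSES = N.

MISSES = 5

  [0] addr=0x26 blk=4 s=0: MISS | VC []
  [1] addr=0x26 blk=4 s=0: L1-HIT | VC []
  [2] addr=0xcb blk=25 s=1: MISS | VC []
  [3] addr=0x4f blk=9 s=1: MISS | VC [25]
  [4] addr=0x22 blk=4 s=0: L1-HIT | VC [25]
  [5] addr=0x24 blk=4 s=0: L1-HIT | VC [25]
  [6] addr=0x65 blk=12 s=0: MISS | VC [25, 4]
  [7] addr=0x23 blk=4 s=0: VC-HIT | VC [25, 12]
  [8] addr=0xcf blk=25 s=1: VC-HIT | VC [9, 12]
  [9] addr=0x65 blk=12 s=0: VC-HIT | VC [9, 4]
  [10] addr=0x63 blk=12 s=0: L1-HIT | VC [9, 4]
  [11] addr=0x6c blk=13 s=1: MISS | VC [9, 4, 25]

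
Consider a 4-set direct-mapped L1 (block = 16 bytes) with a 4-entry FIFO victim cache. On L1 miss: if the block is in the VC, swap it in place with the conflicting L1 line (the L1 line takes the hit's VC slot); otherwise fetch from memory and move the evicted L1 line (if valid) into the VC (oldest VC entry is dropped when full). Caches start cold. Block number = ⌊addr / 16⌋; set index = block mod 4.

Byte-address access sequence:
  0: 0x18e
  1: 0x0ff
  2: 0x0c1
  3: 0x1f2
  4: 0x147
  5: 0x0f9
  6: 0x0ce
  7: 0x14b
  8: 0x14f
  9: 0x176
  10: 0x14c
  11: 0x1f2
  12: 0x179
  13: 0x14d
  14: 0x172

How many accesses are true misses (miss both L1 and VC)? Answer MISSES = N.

  [0] addr=0x18e blk=24 s=0: MISS | VC []
  [1] addr=0xff blk=15 s=3: MISS | VC []
  [2] addr=0xc1 blk=12 s=0: MISS | VC [24]
  [3] addr=0x1f2 blk=31 s=3: MISS | VC [24, 15]
  [4] addr=0x147 blk=20 s=0: MISS | VC [24, 15, 12]
  [5] addr=0xf9 blk=15 s=3: VC-HIT | VC [24, 31, 12]
  [6] addr=0xce blk=12 s=0: VC-HIT | VC [24, 31, 20]
  [7] addr=0x14b blk=20 s=0: VC-HIT | VC [24, 31, 12]
  [8] addr=0x14f blk=20 s=0: L1-HIT | VC [24, 31, 12]
  [9] addr=0x176 blk=23 s=3: MISS | VC [24, 31, 12, 15]
  [10] addr=0x14c blk=20 s=0: L1-HIT | VC [24, 31, 12, 15]
  [11] addr=0x1f2 blk=31 s=3: VC-HIT | VC [24, 23, 12, 15]
  [12] addr=0x179 blk=23 s=3: VC-HIT | VC [24, 31, 12, 15]
  [13] addr=0x14d blk=20 s=0: L1-HIT | VC [24, 31, 12, 15]
  [14] addr=0x172 blk=23 s=3: L1-HIT | VC [24, 31, 12, 15]

MISSES = 6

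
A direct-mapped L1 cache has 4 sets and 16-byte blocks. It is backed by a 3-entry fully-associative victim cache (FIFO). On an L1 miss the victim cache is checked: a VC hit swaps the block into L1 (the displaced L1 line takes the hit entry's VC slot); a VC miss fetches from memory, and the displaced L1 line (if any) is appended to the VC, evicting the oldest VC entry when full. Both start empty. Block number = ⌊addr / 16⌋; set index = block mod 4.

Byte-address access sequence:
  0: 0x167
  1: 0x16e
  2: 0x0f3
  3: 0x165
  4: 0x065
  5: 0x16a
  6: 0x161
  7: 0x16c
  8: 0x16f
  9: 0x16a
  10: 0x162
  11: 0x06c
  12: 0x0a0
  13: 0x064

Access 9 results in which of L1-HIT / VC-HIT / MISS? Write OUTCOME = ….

  [0] addr=0x167 blk=22 s=2: MISS | VC []
  [1] addr=0x16e blk=22 s=2: L1-HIT | VC []
  [2] addr=0xf3 blk=15 s=3: MISS | VC []
  [3] addr=0x165 blk=22 s=2: L1-HIT | VC []
  [4] addr=0x65 blk=6 s=2: MISS | VC [22]
  [5] addr=0x16a blk=22 s=2: VC-HIT | VC [6]
  [6] addr=0x161 blk=22 s=2: L1-HIT | VC [6]
  [7] addr=0x16c blk=22 s=2: L1-HIT | VC [6]
  [8] addr=0x16f blk=22 s=2: L1-HIT | VC [6]
  [9] addr=0x16a blk=22 s=2: L1-HIT | VC [6]
  [10] addr=0x162 blk=22 s=2: L1-HIT | VC [6]
  [11] addr=0x6c blk=6 s=2: VC-HIT | VC [22]
  [12] addr=0xa0 blk=10 s=2: MISS | VC [22, 6]
  [13] addr=0x64 blk=6 s=2: VC-HIT | VC [22, 10]

OUTCOME = L1-HIT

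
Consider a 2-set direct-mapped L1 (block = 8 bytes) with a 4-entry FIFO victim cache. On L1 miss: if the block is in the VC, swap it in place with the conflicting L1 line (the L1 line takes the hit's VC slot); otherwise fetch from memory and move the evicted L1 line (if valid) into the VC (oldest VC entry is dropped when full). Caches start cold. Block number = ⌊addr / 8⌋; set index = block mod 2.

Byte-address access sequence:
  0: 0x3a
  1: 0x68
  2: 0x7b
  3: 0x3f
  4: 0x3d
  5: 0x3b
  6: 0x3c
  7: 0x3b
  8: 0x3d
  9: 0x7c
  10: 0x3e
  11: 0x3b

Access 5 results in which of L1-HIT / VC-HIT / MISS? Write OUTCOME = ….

OUTCOME = L1-HIT

  [0] addr=0x3a blk=7 s=1: MISS | VC []
  [1] addr=0x68 blk=13 s=1: MISS | VC [7]
  [2] addr=0x7b blk=15 s=1: MISS | VC [7, 13]
  [3] addr=0x3f blk=7 s=1: VC-HIT | VC [15, 13]
  [4] addr=0x3d blk=7 s=1: L1-HIT | VC [15, 13]
  [5] addr=0x3b blk=7 s=1: L1-HIT | VC [15, 13]
  [6] addr=0x3c blk=7 s=1: L1-HIT | VC [15, 13]
  [7] addr=0x3b blk=7 s=1: L1-HIT | VC [15, 13]
  [8] addr=0x3d blk=7 s=1: L1-HIT | VC [15, 13]
  [9] addr=0x7c blk=15 s=1: VC-HIT | VC [7, 13]
  [10] addr=0x3e blk=7 s=1: VC-HIT | VC [15, 13]
  [11] addr=0x3b blk=7 s=1: L1-HIT | VC [15, 13]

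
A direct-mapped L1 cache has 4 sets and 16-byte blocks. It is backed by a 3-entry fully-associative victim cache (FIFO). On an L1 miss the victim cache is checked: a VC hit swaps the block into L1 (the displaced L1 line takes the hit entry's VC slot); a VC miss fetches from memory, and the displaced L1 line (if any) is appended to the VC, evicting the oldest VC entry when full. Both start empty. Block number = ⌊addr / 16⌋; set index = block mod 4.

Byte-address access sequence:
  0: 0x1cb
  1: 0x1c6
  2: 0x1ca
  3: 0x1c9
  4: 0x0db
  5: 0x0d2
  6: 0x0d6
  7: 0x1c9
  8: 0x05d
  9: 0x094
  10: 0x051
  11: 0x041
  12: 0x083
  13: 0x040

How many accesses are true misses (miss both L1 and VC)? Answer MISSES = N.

MISSES = 6

  [0] addr=0x1cb blk=28 s=0: MISS | VC []
  [1] addr=0x1c6 blk=28 s=0: L1-HIT | VC []
  [2] addr=0x1ca blk=28 s=0: L1-HIT | VC []
  [3] addr=0x1c9 blk=28 s=0: L1-HIT | VC []
  [4] addr=0xdb blk=13 s=1: MISS | VC []
  [5] addr=0xd2 blk=13 s=1: L1-HIT | VC []
  [6] addr=0xd6 blk=13 s=1: L1-HIT | VC []
  [7] addr=0x1c9 blk=28 s=0: L1-HIT | VC []
  [8] addr=0x5d blk=5 s=1: MISS | VC [13]
  [9] addr=0x94 blk=9 s=1: MISS | VC [13, 5]
  [10] addr=0x51 blk=5 s=1: VC-HIT | VC [13, 9]
  [11] addr=0x41 blk=4 s=0: MISS | VC [13, 9, 28]
  [12] addr=0x83 blk=8 s=0: MISS | VC [9, 28, 4]
  [13] addr=0x40 blk=4 s=0: VC-HIT | VC [9, 28, 8]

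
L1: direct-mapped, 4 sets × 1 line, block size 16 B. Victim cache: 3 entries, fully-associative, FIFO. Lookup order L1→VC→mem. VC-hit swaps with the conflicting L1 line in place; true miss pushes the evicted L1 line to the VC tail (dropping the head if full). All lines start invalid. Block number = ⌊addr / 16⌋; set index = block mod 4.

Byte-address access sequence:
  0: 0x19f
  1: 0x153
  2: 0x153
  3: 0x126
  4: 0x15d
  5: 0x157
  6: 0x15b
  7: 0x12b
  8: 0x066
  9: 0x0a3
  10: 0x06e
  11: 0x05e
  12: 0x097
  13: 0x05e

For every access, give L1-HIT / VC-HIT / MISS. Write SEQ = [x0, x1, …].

SEQ = [MISS, MISS, L1-HIT, MISS, L1-HIT, L1-HIT, L1-HIT, L1-HIT, MISS, MISS, VC-HIT, MISS, MISS, VC-HIT]

#0 0x19f→b25/s1 MISS; vc=[]
#1 0x153→b21/s1 MISS; vc=[25]
#2 0x153→b21/s1 L1-HIT; vc=[25]
#3 0x126→b18/s2 MISS; vc=[25]
#4 0x15d→b21/s1 L1-HIT; vc=[25]
#5 0x157→b21/s1 L1-HIT; vc=[25]
#6 0x15b→b21/s1 L1-HIT; vc=[25]
#7 0x12b→b18/s2 L1-HIT; vc=[25]
#8 0x66→b6/s2 MISS; vc=[25,18]
#9 0xa3→b10/s2 MISS; vc=[25,18,6]
#10 0x6e→b6/s2 VC-HIT; vc=[25,18,10]
#11 0x5e→b5/s1 MISS; vc=[18,10,21]
#12 0x97→b9/s1 MISS; vc=[10,21,5]
#13 0x5e→b5/s1 VC-HIT; vc=[10,21,9]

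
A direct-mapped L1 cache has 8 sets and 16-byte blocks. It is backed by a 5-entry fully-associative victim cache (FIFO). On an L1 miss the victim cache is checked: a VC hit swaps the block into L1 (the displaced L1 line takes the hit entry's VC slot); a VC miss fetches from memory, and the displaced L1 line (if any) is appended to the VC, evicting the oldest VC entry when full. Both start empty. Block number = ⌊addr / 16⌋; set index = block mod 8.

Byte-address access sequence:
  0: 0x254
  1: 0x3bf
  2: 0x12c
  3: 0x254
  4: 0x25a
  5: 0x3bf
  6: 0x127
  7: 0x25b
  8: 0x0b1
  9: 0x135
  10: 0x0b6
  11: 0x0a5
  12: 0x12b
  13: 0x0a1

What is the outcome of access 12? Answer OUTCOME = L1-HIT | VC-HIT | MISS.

  [0] addr=0x254 blk=37 s=5: MISS | VC []
  [1] addr=0x3bf blk=59 s=3: MISS | VC []
  [2] addr=0x12c blk=18 s=2: MISS | VC []
  [3] addr=0x254 blk=37 s=5: L1-HIT | VC []
  [4] addr=0x25a blk=37 s=5: L1-HIT | VC []
  [5] addr=0x3bf blk=59 s=3: L1-HIT | VC []
  [6] addr=0x127 blk=18 s=2: L1-HIT | VC []
  [7] addr=0x25b blk=37 s=5: L1-HIT | VC []
  [8] addr=0xb1 blk=11 s=3: MISS | VC [59]
  [9] addr=0x135 blk=19 s=3: MISS | VC [59, 11]
  [10] addr=0xb6 blk=11 s=3: VC-HIT | VC [59, 19]
  [11] addr=0xa5 blk=10 s=2: MISS | VC [59, 19, 18]
  [12] addr=0x12b blk=18 s=2: VC-HIT | VC [59, 19, 10]
  [13] addr=0xa1 blk=10 s=2: VC-HIT | VC [59, 19, 18]

OUTCOME = VC-HIT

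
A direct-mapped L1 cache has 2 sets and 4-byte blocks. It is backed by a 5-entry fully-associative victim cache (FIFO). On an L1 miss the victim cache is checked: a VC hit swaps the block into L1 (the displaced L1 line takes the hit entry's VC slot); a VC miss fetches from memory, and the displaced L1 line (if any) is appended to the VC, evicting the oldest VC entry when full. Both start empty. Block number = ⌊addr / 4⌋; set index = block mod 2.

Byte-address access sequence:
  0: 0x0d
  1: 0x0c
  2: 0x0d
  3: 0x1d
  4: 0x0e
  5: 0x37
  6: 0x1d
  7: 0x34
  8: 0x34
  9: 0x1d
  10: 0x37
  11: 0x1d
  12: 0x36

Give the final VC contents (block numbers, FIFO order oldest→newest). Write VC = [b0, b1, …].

VC = [7, 3]

  [0] addr=0xd blk=3 s=1: MISS | VC []
  [1] addr=0xc blk=3 s=1: L1-HIT | VC []
  [2] addr=0xd blk=3 s=1: L1-HIT | VC []
  [3] addr=0x1d blk=7 s=1: MISS | VC [3]
  [4] addr=0xe blk=3 s=1: VC-HIT | VC [7]
  [5] addr=0x37 blk=13 s=1: MISS | VC [7, 3]
  [6] addr=0x1d blk=7 s=1: VC-HIT | VC [13, 3]
  [7] addr=0x34 blk=13 s=1: VC-HIT | VC [7, 3]
  [8] addr=0x34 blk=13 s=1: L1-HIT | VC [7, 3]
  [9] addr=0x1d blk=7 s=1: VC-HIT | VC [13, 3]
  [10] addr=0x37 blk=13 s=1: VC-HIT | VC [7, 3]
  [11] addr=0x1d blk=7 s=1: VC-HIT | VC [13, 3]
  [12] addr=0x36 blk=13 s=1: VC-HIT | VC [7, 3]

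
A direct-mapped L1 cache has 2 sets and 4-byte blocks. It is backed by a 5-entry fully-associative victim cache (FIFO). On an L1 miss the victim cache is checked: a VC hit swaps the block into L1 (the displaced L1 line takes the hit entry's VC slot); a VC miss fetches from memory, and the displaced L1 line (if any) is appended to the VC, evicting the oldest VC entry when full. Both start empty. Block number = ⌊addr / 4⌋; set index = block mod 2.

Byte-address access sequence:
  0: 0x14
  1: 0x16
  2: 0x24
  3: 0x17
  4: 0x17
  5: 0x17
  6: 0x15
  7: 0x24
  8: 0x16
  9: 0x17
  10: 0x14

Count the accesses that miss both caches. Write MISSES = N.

  [0] addr=0x14 blk=5 s=1: MISS | VC []
  [1] addr=0x16 blk=5 s=1: L1-HIT | VC []
  [2] addr=0x24 blk=9 s=1: MISS | VC [5]
  [3] addr=0x17 blk=5 s=1: VC-HIT | VC [9]
  [4] addr=0x17 blk=5 s=1: L1-HIT | VC [9]
  [5] addr=0x17 blk=5 s=1: L1-HIT | VC [9]
  [6] addr=0x15 blk=5 s=1: L1-HIT | VC [9]
  [7] addr=0x24 blk=9 s=1: VC-HIT | VC [5]
  [8] addr=0x16 blk=5 s=1: VC-HIT | VC [9]
  [9] addr=0x17 blk=5 s=1: L1-HIT | VC [9]
  [10] addr=0x14 blk=5 s=1: L1-HIT | VC [9]

MISSES = 2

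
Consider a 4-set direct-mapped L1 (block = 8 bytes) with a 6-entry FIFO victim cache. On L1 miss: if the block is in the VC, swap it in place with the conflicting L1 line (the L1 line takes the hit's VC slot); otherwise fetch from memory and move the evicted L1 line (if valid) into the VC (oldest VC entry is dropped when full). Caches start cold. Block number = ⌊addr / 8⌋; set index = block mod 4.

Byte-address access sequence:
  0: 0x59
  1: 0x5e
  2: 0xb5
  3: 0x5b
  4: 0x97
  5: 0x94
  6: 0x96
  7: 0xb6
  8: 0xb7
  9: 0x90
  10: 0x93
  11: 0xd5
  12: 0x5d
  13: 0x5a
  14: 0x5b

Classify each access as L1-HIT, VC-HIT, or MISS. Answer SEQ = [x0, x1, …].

0: 0x59 (blk 11, set 3) → MISS  vc=[]
1: 0x5e (blk 11, set 3) → L1-HIT  vc=[]
2: 0xb5 (blk 22, set 2) → MISS  vc=[]
3: 0x5b (blk 11, set 3) → L1-HIT  vc=[]
4: 0x97 (blk 18, set 2) → MISS  vc=[22]
5: 0x94 (blk 18, set 2) → L1-HIT  vc=[22]
6: 0x96 (blk 18, set 2) → L1-HIT  vc=[22]
7: 0xb6 (blk 22, set 2) → VC-HIT  vc=[18]
8: 0xb7 (blk 22, set 2) → L1-HIT  vc=[18]
9: 0x90 (blk 18, set 2) → VC-HIT  vc=[22]
10: 0x93 (blk 18, set 2) → L1-HIT  vc=[22]
11: 0xd5 (blk 26, set 2) → MISS  vc=[22, 18]
12: 0x5d (blk 11, set 3) → L1-HIT  vc=[22, 18]
13: 0x5a (blk 11, set 3) → L1-HIT  vc=[22, 18]
14: 0x5b (blk 11, set 3) → L1-HIT  vc=[22, 18]

SEQ = [MISS, L1-HIT, MISS, L1-HIT, MISS, L1-HIT, L1-HIT, VC-HIT, L1-HIT, VC-HIT, L1-HIT, MISS, L1-HIT, L1-HIT, L1-HIT]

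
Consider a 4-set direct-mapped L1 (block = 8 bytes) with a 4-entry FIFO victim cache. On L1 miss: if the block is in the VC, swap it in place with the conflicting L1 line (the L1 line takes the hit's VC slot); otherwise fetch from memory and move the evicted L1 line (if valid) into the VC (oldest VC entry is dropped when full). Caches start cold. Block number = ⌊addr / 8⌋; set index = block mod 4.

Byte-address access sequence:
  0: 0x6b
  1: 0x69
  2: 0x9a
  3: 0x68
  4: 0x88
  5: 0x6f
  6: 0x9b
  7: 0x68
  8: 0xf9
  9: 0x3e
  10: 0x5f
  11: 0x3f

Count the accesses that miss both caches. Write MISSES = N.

MISSES = 6

  [0] addr=0x6b blk=13 s=1: MISS | VC []
  [1] addr=0x69 blk=13 s=1: L1-HIT | VC []
  [2] addr=0x9a blk=19 s=3: MISS | VC []
  [3] addr=0x68 blk=13 s=1: L1-HIT | VC []
  [4] addr=0x88 blk=17 s=1: MISS | VC [13]
  [5] addr=0x6f blk=13 s=1: VC-HIT | VC [17]
  [6] addr=0x9b blk=19 s=3: L1-HIT | VC [17]
  [7] addr=0x68 blk=13 s=1: L1-HIT | VC [17]
  [8] addr=0xf9 blk=31 s=3: MISS | VC [17, 19]
  [9] addr=0x3e blk=7 s=3: MISS | VC [17, 19, 31]
  [10] addr=0x5f blk=11 s=3: MISS | VC [17, 19, 31, 7]
  [11] addr=0x3f blk=7 s=3: VC-HIT | VC [17, 19, 31, 11]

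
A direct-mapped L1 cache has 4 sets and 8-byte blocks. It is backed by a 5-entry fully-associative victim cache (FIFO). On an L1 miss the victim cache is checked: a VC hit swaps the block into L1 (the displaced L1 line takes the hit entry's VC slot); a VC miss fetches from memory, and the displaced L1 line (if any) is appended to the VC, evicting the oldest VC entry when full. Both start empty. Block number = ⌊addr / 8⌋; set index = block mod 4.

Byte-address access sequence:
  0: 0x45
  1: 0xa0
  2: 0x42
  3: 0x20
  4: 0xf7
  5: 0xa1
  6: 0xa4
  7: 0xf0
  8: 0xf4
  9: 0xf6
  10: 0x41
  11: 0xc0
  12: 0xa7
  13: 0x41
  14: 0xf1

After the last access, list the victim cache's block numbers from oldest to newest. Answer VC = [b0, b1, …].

0: 0x45 (blk 8, set 0) → MISS  vc=[]
1: 0xa0 (blk 20, set 0) → MISS  vc=[8]
2: 0x42 (blk 8, set 0) → VC-HIT  vc=[20]
3: 0x20 (blk 4, set 0) → MISS  vc=[20, 8]
4: 0xf7 (blk 30, set 2) → MISS  vc=[20, 8]
5: 0xa1 (blk 20, set 0) → VC-HIT  vc=[4, 8]
6: 0xa4 (blk 20, set 0) → L1-HIT  vc=[4, 8]
7: 0xf0 (blk 30, set 2) → L1-HIT  vc=[4, 8]
8: 0xf4 (blk 30, set 2) → L1-HIT  vc=[4, 8]
9: 0xf6 (blk 30, set 2) → L1-HIT  vc=[4, 8]
10: 0x41 (blk 8, set 0) → VC-HIT  vc=[4, 20]
11: 0xc0 (blk 24, set 0) → MISS  vc=[4, 20, 8]
12: 0xa7 (blk 20, set 0) → VC-HIT  vc=[4, 24, 8]
13: 0x41 (blk 8, set 0) → VC-HIT  vc=[4, 24, 20]
14: 0xf1 (blk 30, set 2) → L1-HIT  vc=[4, 24, 20]

VC = [4, 24, 20]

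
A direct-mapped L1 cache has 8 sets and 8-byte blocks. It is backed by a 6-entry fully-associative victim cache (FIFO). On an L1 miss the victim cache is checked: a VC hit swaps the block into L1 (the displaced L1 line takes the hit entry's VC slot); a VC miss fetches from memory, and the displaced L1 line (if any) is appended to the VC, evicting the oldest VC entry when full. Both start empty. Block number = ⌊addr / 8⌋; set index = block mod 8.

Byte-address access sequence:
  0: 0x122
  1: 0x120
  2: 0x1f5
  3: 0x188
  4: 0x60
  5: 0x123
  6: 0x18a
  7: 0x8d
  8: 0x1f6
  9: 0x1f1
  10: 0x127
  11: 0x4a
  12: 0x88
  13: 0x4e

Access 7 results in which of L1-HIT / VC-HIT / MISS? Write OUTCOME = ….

OUTCOME = MISS

  [0] addr=0x122 blk=36 s=4: MISS | VC []
  [1] addr=0x120 blk=36 s=4: L1-HIT | VC []
  [2] addr=0x1f5 blk=62 s=6: MISS | VC []
  [3] addr=0x188 blk=49 s=1: MISS | VC []
  [4] addr=0x60 blk=12 s=4: MISS | VC [36]
  [5] addr=0x123 blk=36 s=4: VC-HIT | VC [12]
  [6] addr=0x18a blk=49 s=1: L1-HIT | VC [12]
  [7] addr=0x8d blk=17 s=1: MISS | VC [12, 49]
  [8] addr=0x1f6 blk=62 s=6: L1-HIT | VC [12, 49]
  [9] addr=0x1f1 blk=62 s=6: L1-HIT | VC [12, 49]
  [10] addr=0x127 blk=36 s=4: L1-HIT | VC [12, 49]
  [11] addr=0x4a blk=9 s=1: MISS | VC [12, 49, 17]
  [12] addr=0x88 blk=17 s=1: VC-HIT | VC [12, 49, 9]
  [13] addr=0x4e blk=9 s=1: VC-HIT | VC [12, 49, 17]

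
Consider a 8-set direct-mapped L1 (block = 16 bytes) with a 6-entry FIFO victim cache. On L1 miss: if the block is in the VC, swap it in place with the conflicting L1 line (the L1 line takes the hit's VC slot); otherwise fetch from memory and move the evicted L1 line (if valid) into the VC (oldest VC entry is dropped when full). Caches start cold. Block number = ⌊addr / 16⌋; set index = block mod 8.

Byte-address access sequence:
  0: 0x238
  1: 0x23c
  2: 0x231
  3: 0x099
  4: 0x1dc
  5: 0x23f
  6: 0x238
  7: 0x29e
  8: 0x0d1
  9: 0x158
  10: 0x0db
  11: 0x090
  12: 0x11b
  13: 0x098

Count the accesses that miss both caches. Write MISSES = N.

#0 0x238→b35/s3 MISS; vc=[]
#1 0x23c→b35/s3 L1-HIT; vc=[]
#2 0x231→b35/s3 L1-HIT; vc=[]
#3 0x99→b9/s1 MISS; vc=[]
#4 0x1dc→b29/s5 MISS; vc=[]
#5 0x23f→b35/s3 L1-HIT; vc=[]
#6 0x238→b35/s3 L1-HIT; vc=[]
#7 0x29e→b41/s1 MISS; vc=[9]
#8 0xd1→b13/s5 MISS; vc=[9,29]
#9 0x158→b21/s5 MISS; vc=[9,29,13]
#10 0xdb→b13/s5 VC-HIT; vc=[9,29,21]
#11 0x90→b9/s1 VC-HIT; vc=[41,29,21]
#12 0x11b→b17/s1 MISS; vc=[41,29,21,9]
#13 0x98→b9/s1 VC-HIT; vc=[41,29,21,17]

MISSES = 7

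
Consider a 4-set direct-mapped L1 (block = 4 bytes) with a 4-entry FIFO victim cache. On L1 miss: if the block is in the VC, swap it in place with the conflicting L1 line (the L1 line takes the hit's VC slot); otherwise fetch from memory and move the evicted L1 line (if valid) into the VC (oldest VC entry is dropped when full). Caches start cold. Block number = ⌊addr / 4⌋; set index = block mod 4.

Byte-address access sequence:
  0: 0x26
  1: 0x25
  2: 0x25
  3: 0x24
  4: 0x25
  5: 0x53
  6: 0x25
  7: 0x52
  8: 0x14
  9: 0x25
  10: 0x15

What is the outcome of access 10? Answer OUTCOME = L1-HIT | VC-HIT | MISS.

#0 0x26→b9/s1 MISS; vc=[]
#1 0x25→b9/s1 L1-HIT; vc=[]
#2 0x25→b9/s1 L1-HIT; vc=[]
#3 0x24→b9/s1 L1-HIT; vc=[]
#4 0x25→b9/s1 L1-HIT; vc=[]
#5 0x53→b20/s0 MISS; vc=[]
#6 0x25→b9/s1 L1-HIT; vc=[]
#7 0x52→b20/s0 L1-HIT; vc=[]
#8 0x14→b5/s1 MISS; vc=[9]
#9 0x25→b9/s1 VC-HIT; vc=[5]
#10 0x15→b5/s1 VC-HIT; vc=[9]

OUTCOME = VC-HIT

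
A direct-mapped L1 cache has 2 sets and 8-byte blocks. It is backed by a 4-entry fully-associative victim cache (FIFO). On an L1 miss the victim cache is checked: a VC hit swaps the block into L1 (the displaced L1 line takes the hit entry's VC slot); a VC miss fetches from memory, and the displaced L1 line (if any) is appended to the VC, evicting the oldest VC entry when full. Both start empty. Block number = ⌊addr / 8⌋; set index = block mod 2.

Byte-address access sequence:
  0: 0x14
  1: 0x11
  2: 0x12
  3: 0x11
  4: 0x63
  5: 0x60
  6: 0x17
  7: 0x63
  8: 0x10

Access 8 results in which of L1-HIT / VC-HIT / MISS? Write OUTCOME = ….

  [0] addr=0x14 blk=2 s=0: MISS | VC []
  [1] addr=0x11 blk=2 s=0: L1-HIT | VC []
  [2] addr=0x12 blk=2 s=0: L1-HIT | VC []
  [3] addr=0x11 blk=2 s=0: L1-HIT | VC []
  [4] addr=0x63 blk=12 s=0: MISS | VC [2]
  [5] addr=0x60 blk=12 s=0: L1-HIT | VC [2]
  [6] addr=0x17 blk=2 s=0: VC-HIT | VC [12]
  [7] addr=0x63 blk=12 s=0: VC-HIT | VC [2]
  [8] addr=0x10 blk=2 s=0: VC-HIT | VC [12]

OUTCOME = VC-HIT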